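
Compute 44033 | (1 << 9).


44033 | (1 << 9) = 44033 | 512 = 44545

44545


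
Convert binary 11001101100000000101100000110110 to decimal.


11001101100000000101100000110110 in decimal = 3447740470

3447740470


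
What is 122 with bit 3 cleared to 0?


122 & ~(1 << 3) = 114

114


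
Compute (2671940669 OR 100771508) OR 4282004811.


Step 1: 2671940669 | 100771508 = 2672015037
Step 2: 2672015037 | 4282004811 = 4286298111

4286298111


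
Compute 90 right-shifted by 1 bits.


0b1011010 >> 1 = 0b101101 = 45

45


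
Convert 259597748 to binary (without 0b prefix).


259597748 = 1111011110010010010110110100 in binary

1111011110010010010110110100


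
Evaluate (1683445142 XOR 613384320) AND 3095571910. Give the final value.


Step 1: 1683445142 ^ 613384320 = 1087952150
Step 2: 1087952150 & 3095571910 = 8422662

8422662


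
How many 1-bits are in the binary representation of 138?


0b10001010 has 3 set bits

3


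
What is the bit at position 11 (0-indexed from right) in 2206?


0b100010011110, position 11 = 1

1


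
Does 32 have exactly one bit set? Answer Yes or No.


0b100000. Only one bit set => Yes

Yes


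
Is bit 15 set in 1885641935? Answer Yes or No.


0b1110000011001001001110011001111, bit 15 = 1. Yes

Yes


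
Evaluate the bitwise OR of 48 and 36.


0b110000 | 0b100100 = 0b110100 = 52

52


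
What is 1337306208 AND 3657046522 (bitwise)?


0b1001111101101011010110001100000 & 0b11011001111110100001100111111010 = 0b1001001101100000000100001100000 = 1236273248

1236273248


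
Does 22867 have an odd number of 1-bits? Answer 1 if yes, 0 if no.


0b101100101010011 has 8 ones => parity 0

0


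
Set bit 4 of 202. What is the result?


202 | (1 << 4) = 202 | 16 = 218

218


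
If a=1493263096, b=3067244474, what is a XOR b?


1493263096 ^ 3067244474 = 4023586114

4023586114


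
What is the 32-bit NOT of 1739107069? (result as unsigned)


~0b1100111101010001010101011111101 = 0b10011000010101110101010100000010 = 2555860226 (32-bit unsigned)

2555860226


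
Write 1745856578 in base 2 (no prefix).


1745856578 = 1101000000011111010100001000010 in binary

1101000000011111010100001000010


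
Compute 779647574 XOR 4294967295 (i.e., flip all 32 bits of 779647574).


779647574 ^ 4294967295 = 3515319721

3515319721


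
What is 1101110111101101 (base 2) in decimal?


1101110111101101 in decimal = 56813

56813


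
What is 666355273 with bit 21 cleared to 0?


666355273 & ~(1 << 21) = 664258121

664258121


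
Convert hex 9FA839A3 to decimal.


9FA839A3 hex = 2678602147 decimal

2678602147


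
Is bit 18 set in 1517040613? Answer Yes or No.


0b1011010011011000011001111100101, bit 18 = 1. Yes

Yes


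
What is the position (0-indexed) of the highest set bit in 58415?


0b1110010000101111. Highest set bit at position 15

15


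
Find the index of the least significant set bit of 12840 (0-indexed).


0b11001000101000. Lowest set bit at position 3

3


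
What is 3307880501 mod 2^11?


3307880501 & 2047 = 53

53


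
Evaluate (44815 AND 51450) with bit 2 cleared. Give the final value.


Step 1: 44815 & 51450 = 34826
Step 2: 34826 & ~(1 << 2) = 34826

34826


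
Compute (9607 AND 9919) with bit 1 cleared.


Step 1: 9607 & 9919 = 9351
Step 2: 9351 & ~(1 << 1) = 9349

9349


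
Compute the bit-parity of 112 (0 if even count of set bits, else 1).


0b1110000 has 3 ones => parity 1

1


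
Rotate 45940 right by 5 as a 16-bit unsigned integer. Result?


Rotate 0b1011001101110100 right by 5 (16-bit) = 0b1010010110011011 = 42395

42395


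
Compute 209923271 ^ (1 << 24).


209923271 ^ (1 << 24) = 209923271 ^ 16777216 = 226700487

226700487


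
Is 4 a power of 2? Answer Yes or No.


0b100. Only one bit set => Yes

Yes


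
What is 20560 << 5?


0b101000001010000 << 5 = 0b10100000101000000000 = 657920

657920


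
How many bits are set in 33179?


0b1000000110011011 has 7 set bits

7


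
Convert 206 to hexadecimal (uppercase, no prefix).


206 = CE hex

CE


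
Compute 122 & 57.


0b1111010 & 0b111001 = 0b111000 = 56

56


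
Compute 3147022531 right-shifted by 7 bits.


0b10111011100100111100000011000011 >> 7 = 0b1011101110010011110000001 = 24586113

24586113


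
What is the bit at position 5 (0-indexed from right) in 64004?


0b1111101000000100, position 5 = 0

0


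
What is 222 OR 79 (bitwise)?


0b11011110 | 0b1001111 = 0b11011111 = 223

223


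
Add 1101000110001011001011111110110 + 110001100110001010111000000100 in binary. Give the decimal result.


1101000110001011001011111110110 + 110001100110001010111000000100 = 10011010010111100100010111111010 = 2589869562

2589869562


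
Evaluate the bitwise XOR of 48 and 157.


0b110000 ^ 0b10011101 = 0b10101101 = 173

173


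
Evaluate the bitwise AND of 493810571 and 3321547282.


0b11101011011101111001110001011 & 0b11000101111110101100101000010010 = 0b101011010101100001000000010 = 90882562

90882562


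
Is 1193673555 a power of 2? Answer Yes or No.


0b1000111001001100000001101010011. Multiple bits set => No

No


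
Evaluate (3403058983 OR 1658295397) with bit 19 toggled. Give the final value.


Step 1: 3403058983 | 1658295397 = 3939999591
Step 2: 3939999591 ^ (1 << 19) = 3939999591 ^ 524288 = 3940523879

3940523879


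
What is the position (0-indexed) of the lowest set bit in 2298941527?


0b10001001000001110001000001010111. Lowest set bit at position 0

0


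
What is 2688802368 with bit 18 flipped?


2688802368 ^ (1 << 18) = 2688802368 ^ 262144 = 2689064512

2689064512


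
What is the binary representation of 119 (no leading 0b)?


119 = 1110111 in binary

1110111


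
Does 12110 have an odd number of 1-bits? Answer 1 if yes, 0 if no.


0b10111101001110 has 9 ones => parity 1

1


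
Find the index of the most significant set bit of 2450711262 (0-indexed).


0b10010010000100101110001011011110. Highest set bit at position 31

31


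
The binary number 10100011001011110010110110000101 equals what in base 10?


10100011001011110010110110000101 in decimal = 2737778053

2737778053


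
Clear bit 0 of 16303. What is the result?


16303 & ~(1 << 0) = 16302

16302


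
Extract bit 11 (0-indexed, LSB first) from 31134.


0b111100110011110, position 11 = 1

1


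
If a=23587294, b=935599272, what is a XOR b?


23587294 ^ 935599272 = 916714870

916714870


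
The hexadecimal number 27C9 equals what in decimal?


27C9 hex = 10185 decimal

10185


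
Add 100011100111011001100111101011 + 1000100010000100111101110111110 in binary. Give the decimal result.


100011100111011001100111101011 + 1000100010000100111101110111110 = 1100111111000000001010110101001 = 1742738857

1742738857


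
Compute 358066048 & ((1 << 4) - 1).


358066048 & 15 = 0

0


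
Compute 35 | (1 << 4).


35 | (1 << 4) = 35 | 16 = 51

51


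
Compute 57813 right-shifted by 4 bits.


0b1110000111010101 >> 4 = 0b111000011101 = 3613

3613


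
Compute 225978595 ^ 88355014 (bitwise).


0b1101011110000010100011100011 ^ 0b101010001000011000011000110 = 0b1000001111000001100000100101 = 138156069

138156069


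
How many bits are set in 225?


0b11100001 has 4 set bits

4


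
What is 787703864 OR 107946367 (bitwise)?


0b101110111100110110100000111000 | 0b110011011110010000101111111 = 0b101110111111110110100101111111 = 788490623

788490623


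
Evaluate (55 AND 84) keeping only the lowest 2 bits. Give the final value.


Step 1: 55 & 84 = 20
Step 2: 20 & 3 = 0

0


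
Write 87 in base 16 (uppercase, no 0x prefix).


87 = 57 hex

57


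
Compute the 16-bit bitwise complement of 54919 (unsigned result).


~0b1101011010000111 = 0b10100101111000 = 10616 (16-bit unsigned)

10616


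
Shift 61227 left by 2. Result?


0b1110111100101011 << 2 = 0b111011110010101100 = 244908

244908


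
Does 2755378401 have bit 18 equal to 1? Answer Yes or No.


0b10100100001110111011110011100001, bit 18 = 0. No

No


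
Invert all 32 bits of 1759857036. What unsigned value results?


1759857036 ^ 4294967295 = 2535110259

2535110259


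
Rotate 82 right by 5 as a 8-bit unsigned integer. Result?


Rotate 0b1010010 right by 5 (8-bit) = 0b10010010 = 146

146


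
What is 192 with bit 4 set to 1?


192 | (1 << 4) = 192 | 16 = 208

208


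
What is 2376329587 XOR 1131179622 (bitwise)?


0b10001101101000111110100101110011 ^ 0b1000011011011000110111001100110 = 0b11001110110011111000011100010101 = 3469707029

3469707029


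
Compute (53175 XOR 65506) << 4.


Step 1: 53175 ^ 65506 = 12373
Step 2: 12373 << 4 = 197968

197968


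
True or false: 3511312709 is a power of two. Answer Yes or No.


0b11010001010010100110000101000101. Multiple bits set => No

No


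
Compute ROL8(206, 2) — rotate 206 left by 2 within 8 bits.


Rotate 0b11001110 left by 2 (8-bit) = 0b111011 = 59

59


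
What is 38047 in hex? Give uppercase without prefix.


38047 = 949F hex

949F


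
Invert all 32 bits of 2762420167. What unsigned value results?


2762420167 ^ 4294967295 = 1532547128

1532547128


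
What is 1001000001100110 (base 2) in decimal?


1001000001100110 in decimal = 36966

36966


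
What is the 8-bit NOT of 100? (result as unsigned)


~0b1100100 = 0b10011011 = 155 (8-bit unsigned)

155


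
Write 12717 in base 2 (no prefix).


12717 = 11000110101101 in binary

11000110101101


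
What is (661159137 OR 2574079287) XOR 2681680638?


Step 1: 661159137 | 2574079287 = 3211623927
Step 2: 3211623927 ^ 2681680638 = 549080841

549080841


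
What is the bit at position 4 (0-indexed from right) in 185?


0b10111001, position 4 = 1

1


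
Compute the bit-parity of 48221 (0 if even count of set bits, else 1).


0b1011110001011101 has 10 ones => parity 0

0


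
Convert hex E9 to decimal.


E9 hex = 233 decimal

233


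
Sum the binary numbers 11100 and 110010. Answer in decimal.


11100 + 110010 = 1001110 = 78

78


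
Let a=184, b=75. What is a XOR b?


184 ^ 75 = 243

243


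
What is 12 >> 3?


0b1100 >> 3 = 0b1 = 1

1


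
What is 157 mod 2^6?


157 & 63 = 29

29


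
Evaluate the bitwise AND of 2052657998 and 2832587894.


0b1111010010110010001001101001110 & 0b10101000110101011101110001110110 = 0b101000010100010001000001000110 = 676401222

676401222


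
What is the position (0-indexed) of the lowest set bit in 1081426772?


0b1000000011101010100001101010100. Lowest set bit at position 2

2


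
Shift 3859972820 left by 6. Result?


0b11100110000100101000001011010100 << 6 = 0b11100110000100101000001011010100000000 = 247038260480

247038260480


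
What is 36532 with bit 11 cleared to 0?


36532 & ~(1 << 11) = 34484

34484


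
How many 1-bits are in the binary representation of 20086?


0b100111001110110 has 9 set bits

9


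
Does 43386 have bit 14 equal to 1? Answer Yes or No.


0b1010100101111010, bit 14 = 0. No

No


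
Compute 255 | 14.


0b11111111 | 0b1110 = 0b11111111 = 255

255


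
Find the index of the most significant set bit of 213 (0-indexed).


0b11010101. Highest set bit at position 7

7


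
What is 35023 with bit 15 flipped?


35023 ^ (1 << 15) = 35023 ^ 32768 = 2255

2255


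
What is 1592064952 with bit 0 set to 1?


1592064952 | (1 << 0) = 1592064952 | 1 = 1592064953

1592064953


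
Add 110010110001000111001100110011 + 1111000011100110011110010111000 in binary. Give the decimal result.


110010110001000111001100110011 + 1111000011100110011110010111000 = 10101011001101111010111111101011 = 2872553451

2872553451


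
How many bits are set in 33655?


0b1000001101110111 has 9 set bits

9


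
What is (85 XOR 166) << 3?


Step 1: 85 ^ 166 = 243
Step 2: 243 << 3 = 1944

1944


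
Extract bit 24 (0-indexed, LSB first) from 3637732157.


0b11011000110100110110001100111101, position 24 = 0

0


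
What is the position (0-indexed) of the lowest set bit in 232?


0b11101000. Lowest set bit at position 3

3


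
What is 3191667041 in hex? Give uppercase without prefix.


3191667041 = BE3CF961 hex

BE3CF961


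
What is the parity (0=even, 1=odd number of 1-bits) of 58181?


0b1110001101000101 has 8 ones => parity 0

0


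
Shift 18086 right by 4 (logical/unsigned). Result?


0b100011010100110 >> 4 = 0b10001101010 = 1130

1130


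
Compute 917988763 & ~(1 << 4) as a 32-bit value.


917988763 & ~(1 << 4) = 917988747

917988747


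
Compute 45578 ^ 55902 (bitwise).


0b1011001000001010 ^ 0b1101101001011110 = 0b110100001010100 = 26708

26708


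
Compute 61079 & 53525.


0b1110111010010111 & 0b1101000100010101 = 0b1100000000010101 = 49173

49173


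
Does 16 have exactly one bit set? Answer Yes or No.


0b10000. Only one bit set => Yes

Yes


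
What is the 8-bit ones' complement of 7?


7 ^ 255 = 248

248


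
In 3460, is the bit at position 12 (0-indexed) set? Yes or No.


0b110110000100, bit 12 = 0. No

No


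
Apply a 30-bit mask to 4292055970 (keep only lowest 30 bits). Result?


4292055970 & 1073741823 = 1070830498

1070830498


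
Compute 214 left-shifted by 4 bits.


0b11010110 << 4 = 0b110101100000 = 3424

3424


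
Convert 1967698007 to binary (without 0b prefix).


1967698007 = 1110101010010001011000001010111 in binary

1110101010010001011000001010111


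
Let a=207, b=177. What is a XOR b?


207 ^ 177 = 126

126


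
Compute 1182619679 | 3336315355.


0b1000110011111010101100000011111 | 0b11000110110111000010000111011011 = 0b11000110111111010111100111011111 = 3338500575

3338500575


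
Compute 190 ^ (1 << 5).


190 ^ (1 << 5) = 190 ^ 32 = 158

158


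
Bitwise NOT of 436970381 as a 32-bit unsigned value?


~0b11010000010111010001110001101 = 0b11100101111101000101110001110010 = 3857996914 (32-bit unsigned)

3857996914


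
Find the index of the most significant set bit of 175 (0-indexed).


0b10101111. Highest set bit at position 7

7


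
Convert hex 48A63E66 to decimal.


48A63E66 hex = 1218854502 decimal

1218854502


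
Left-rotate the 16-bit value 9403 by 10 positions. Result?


Rotate 0b10010010111011 left by 10 (16-bit) = 0b1110110010010010 = 60562

60562


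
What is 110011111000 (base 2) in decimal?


110011111000 in decimal = 3320

3320


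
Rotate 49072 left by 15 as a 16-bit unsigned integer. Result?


Rotate 0b1011111110110000 left by 15 (16-bit) = 0b101111111011000 = 24536

24536


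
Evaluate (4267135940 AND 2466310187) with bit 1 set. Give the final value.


Step 1: 4267135940 & 2466310187 = 2449489920
Step 2: 2449489920 | (1 << 1) = 2449489920 | 2 = 2449489922

2449489922


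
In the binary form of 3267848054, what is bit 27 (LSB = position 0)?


0b11000010110001110110011101110110, position 27 = 0

0


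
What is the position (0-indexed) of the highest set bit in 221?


0b11011101. Highest set bit at position 7

7


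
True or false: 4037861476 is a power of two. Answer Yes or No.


0b11110000101011001110000001100100. Multiple bits set => No

No


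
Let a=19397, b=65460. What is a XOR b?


19397 ^ 65460 = 46193

46193


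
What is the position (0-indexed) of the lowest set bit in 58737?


0b1110010101110001. Lowest set bit at position 0

0


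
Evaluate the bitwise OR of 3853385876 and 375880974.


0b11100101101011100000000010010100 | 0b10110011001110111110100001110 = 0b11110111111011110111110110011110 = 4159667614

4159667614


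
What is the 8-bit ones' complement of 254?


254 ^ 255 = 1

1


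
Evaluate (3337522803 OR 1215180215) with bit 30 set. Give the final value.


Step 1: 3337522803 | 1215180215 = 3471749111
Step 2: 3471749111 | (1 << 30) = 3471749111 | 1073741824 = 3471749111

3471749111


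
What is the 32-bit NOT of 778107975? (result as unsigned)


~0b101110011000001111110001000111 = 0b11010001100111110000001110111000 = 3516859320 (32-bit unsigned)

3516859320


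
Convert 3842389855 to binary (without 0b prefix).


3842389855 = 11100101000001100011011101011111 in binary

11100101000001100011011101011111


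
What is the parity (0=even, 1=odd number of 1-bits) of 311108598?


0b10010100010110010001111110110 has 15 ones => parity 1

1


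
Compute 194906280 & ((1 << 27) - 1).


194906280 & 134217727 = 60688552

60688552


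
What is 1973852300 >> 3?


0b1110101101001101001100010001100 >> 3 = 0b1110101101001101001100010001 = 246731537

246731537


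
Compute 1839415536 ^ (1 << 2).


1839415536 ^ (1 << 2) = 1839415536 ^ 4 = 1839415540

1839415540


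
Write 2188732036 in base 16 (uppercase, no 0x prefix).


2188732036 = 82756684 hex

82756684


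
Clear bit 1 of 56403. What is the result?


56403 & ~(1 << 1) = 56401

56401


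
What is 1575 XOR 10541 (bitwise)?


0b11000100111 ^ 0b10100100101101 = 0b10111100001010 = 12042

12042


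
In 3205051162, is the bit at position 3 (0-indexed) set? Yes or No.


0b10111111000010010011001100011010, bit 3 = 1. Yes

Yes


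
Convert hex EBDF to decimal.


EBDF hex = 60383 decimal

60383


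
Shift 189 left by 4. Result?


0b10111101 << 4 = 0b101111010000 = 3024

3024


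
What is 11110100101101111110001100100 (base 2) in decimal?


11110100101101111110001100100 in decimal = 513211492

513211492


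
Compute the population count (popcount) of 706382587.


0b101010000110101000101011111011 has 16 set bits

16


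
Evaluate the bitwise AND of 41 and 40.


0b101001 & 0b101000 = 0b101000 = 40

40


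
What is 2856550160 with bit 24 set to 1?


2856550160 | (1 << 24) = 2856550160 | 16777216 = 2873327376

2873327376


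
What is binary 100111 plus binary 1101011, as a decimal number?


100111 + 1101011 = 10010010 = 146

146


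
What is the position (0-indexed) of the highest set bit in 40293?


0b1001110101100101. Highest set bit at position 15

15


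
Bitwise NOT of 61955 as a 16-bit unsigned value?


~0b1111001000000011 = 0b110111111100 = 3580 (16-bit unsigned)

3580


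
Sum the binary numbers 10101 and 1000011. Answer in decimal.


10101 + 1000011 = 1011000 = 88

88


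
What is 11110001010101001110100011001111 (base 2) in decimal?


11110001010101001110100011001111 in decimal = 4048873679

4048873679


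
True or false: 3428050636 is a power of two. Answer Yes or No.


0b11001100010100111110011011001100. Multiple bits set => No

No


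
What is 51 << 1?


0b110011 << 1 = 0b1100110 = 102

102


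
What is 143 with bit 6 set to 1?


143 | (1 << 6) = 143 | 64 = 207

207


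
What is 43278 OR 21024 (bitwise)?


0b1010100100001110 | 0b101001000100000 = 0b1111101100101110 = 64302

64302


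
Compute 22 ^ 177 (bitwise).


0b10110 ^ 0b10110001 = 0b10100111 = 167

167


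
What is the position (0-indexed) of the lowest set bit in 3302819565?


0b11000100110111010000011011101101. Lowest set bit at position 0

0


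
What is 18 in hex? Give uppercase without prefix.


18 = 12 hex

12


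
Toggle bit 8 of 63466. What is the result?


63466 ^ (1 << 8) = 63466 ^ 256 = 63210

63210


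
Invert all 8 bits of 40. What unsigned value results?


40 ^ 255 = 215

215


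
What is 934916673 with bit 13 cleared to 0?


934916673 & ~(1 << 13) = 934908481

934908481


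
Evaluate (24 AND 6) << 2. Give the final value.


Step 1: 24 & 6 = 0
Step 2: 0 << 2 = 0

0


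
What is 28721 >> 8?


0b111000000110001 >> 8 = 0b1110000 = 112

112


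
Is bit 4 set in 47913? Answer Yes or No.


0b1011101100101001, bit 4 = 0. No

No


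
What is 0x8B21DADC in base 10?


8B21DADC hex = 2334251740 decimal

2334251740


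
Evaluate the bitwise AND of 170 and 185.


0b10101010 & 0b10111001 = 0b10101000 = 168

168


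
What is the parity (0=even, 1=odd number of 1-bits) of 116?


0b1110100 has 4 ones => parity 0

0


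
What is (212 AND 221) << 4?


Step 1: 212 & 221 = 212
Step 2: 212 << 4 = 3392

3392


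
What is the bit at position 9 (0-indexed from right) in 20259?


0b100111100100011, position 9 = 1

1


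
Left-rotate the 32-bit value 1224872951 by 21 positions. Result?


Rotate 0b1001001000000100001001111110111 left by 21 (32-bit) = 0b1111110111010010010000001000010 = 2129207362

2129207362


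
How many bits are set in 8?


0b1000 has 1 set bits

1


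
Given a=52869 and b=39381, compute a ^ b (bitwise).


52869 ^ 39381 = 22352

22352


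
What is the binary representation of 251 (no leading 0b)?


251 = 11111011 in binary

11111011


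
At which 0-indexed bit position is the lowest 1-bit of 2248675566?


0b10000110000010000001000011101110. Lowest set bit at position 1

1


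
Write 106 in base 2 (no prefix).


106 = 1101010 in binary

1101010


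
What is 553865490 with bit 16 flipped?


553865490 ^ (1 << 16) = 553865490 ^ 65536 = 553799954

553799954


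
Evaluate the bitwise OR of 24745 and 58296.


0b110000010101001 | 0b1110001110111000 = 0b1110001110111001 = 58297

58297


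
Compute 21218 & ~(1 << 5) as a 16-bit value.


21218 & ~(1 << 5) = 21186

21186


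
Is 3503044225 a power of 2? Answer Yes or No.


0b11010000110011000011011010000001. Multiple bits set => No

No


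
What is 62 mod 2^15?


62 & 32767 = 62

62


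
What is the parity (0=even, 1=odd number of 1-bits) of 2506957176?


0b10010101011011010010000101111000 has 15 ones => parity 1

1


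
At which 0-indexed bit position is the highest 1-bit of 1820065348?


0b1101100011110111111111001000100. Highest set bit at position 30

30


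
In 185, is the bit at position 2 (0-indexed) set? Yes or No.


0b10111001, bit 2 = 0. No

No


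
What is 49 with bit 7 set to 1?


49 | (1 << 7) = 49 | 128 = 177

177


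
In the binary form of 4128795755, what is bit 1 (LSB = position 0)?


0b11110110000110000110110001101011, position 1 = 1

1


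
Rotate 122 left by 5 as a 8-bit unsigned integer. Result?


Rotate 0b1111010 left by 5 (8-bit) = 0b1001111 = 79

79


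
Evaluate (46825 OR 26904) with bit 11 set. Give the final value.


Step 1: 46825 | 26904 = 65529
Step 2: 65529 | (1 << 11) = 65529 | 2048 = 65529

65529


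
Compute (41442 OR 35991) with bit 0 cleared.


Step 1: 41442 | 35991 = 44535
Step 2: 44535 & ~(1 << 0) = 44534

44534


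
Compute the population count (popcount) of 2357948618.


0b10001100100010110111000011001010 has 14 set bits

14


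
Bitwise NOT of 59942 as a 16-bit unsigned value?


~0b1110101000100110 = 0b1010111011001 = 5593 (16-bit unsigned)

5593


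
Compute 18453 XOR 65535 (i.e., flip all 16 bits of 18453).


18453 ^ 65535 = 47082

47082


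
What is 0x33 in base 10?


33 hex = 51 decimal

51


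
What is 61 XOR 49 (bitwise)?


0b111101 ^ 0b110001 = 0b1100 = 12

12


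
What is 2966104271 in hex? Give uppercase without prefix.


2966104271 = B0CB28CF hex

B0CB28CF


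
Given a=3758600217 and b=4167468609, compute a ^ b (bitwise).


3758600217 ^ 4167468609 = 409024088

409024088


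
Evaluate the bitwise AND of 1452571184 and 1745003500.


0b1010110100101000111101000110000 & 0b1101000000000101010001111101100 = 0b1000000000000000010001000100000 = 1073750560

1073750560


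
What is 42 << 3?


0b101010 << 3 = 0b101010000 = 336

336


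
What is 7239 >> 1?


0b1110001000111 >> 1 = 0b111000100011 = 3619

3619


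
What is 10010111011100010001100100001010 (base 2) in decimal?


10010111011100010001100100001010 in decimal = 2540771594

2540771594


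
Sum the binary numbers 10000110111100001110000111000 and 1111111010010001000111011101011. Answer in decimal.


10000110111100001110000111000 + 1111111010010001000111011101011 = 10010000001001101010101100100011 = 2418453283

2418453283


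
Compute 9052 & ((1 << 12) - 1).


9052 & 4095 = 860

860


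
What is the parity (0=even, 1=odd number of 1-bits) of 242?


0b11110010 has 5 ones => parity 1

1


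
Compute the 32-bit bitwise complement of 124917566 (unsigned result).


~0b111011100100001011100111110 = 0b11111000100011011110100011000001 = 4170049729 (32-bit unsigned)

4170049729


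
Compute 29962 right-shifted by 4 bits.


0b111010100001010 >> 4 = 0b11101010000 = 1872

1872


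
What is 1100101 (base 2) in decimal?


1100101 in decimal = 101

101


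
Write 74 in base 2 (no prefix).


74 = 1001010 in binary

1001010


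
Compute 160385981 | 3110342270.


0b1001100011110100101110111101 | 0b10111001011001000000111001111110 = 0b10111001111011110100111111111111 = 3119468543

3119468543


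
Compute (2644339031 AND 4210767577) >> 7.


Step 1: 2644339031 & 4210767577 = 2560172113
Step 2: 2560172113 >> 7 = 20001344

20001344


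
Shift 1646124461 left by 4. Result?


0b1100010000111011101110110101101 << 4 = 0b11000100001110111011101101011010000 = 26337991376

26337991376


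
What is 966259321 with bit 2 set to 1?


966259321 | (1 << 2) = 966259321 | 4 = 966259325

966259325


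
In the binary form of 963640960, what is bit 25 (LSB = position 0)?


0b111001011011111111111010000000, position 25 = 0

0


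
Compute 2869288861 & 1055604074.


0b10101011000001011101111110011101 & 0b111110111010110011110101101010 = 0b101010000000010001110100001000 = 704716040

704716040


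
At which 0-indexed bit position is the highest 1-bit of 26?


0b11010. Highest set bit at position 4

4


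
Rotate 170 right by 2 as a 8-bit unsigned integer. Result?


Rotate 0b10101010 right by 2 (8-bit) = 0b10101010 = 170

170


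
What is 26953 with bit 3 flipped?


26953 ^ (1 << 3) = 26953 ^ 8 = 26945

26945


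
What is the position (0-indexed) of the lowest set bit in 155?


0b10011011. Lowest set bit at position 0

0


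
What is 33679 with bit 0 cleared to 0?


33679 & ~(1 << 0) = 33678

33678


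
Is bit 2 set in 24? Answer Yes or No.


0b11000, bit 2 = 0. No

No


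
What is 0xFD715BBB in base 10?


FD715BBB hex = 4252064699 decimal

4252064699


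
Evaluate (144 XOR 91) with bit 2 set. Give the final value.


Step 1: 144 ^ 91 = 203
Step 2: 203 | (1 << 2) = 203 | 4 = 207

207


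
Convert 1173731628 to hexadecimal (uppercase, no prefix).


1173731628 = 45F5B92C hex

45F5B92C


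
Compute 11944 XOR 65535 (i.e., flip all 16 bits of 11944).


11944 ^ 65535 = 53591

53591


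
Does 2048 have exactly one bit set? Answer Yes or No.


0b100000000000. Only one bit set => Yes

Yes


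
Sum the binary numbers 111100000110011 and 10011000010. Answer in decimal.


111100000110011 + 10011000010 = 111110011110101 = 31989

31989


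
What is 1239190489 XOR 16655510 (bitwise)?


0b1001001110111001000101111011001 ^ 0b111111100010010010010110 = 0b1001001001000101010111101001111 = 1227009871

1227009871


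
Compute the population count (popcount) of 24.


0b11000 has 2 set bits

2


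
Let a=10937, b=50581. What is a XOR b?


10937 ^ 50581 = 61228

61228


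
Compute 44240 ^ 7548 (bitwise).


0b1010110011010000 ^ 0b1110101111100 = 0b1011000110101100 = 45484

45484


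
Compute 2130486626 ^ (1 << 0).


2130486626 ^ (1 << 0) = 2130486626 ^ 1 = 2130486627

2130486627


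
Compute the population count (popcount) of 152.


0b10011000 has 3 set bits

3


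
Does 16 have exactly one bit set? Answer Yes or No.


0b10000. Only one bit set => Yes

Yes


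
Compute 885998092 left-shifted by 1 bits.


0b110100110011110100001000001100 << 1 = 0b1101001100111101000010000011000 = 1771996184

1771996184


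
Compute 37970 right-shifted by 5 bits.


0b1001010001010010 >> 5 = 0b10010100010 = 1186

1186


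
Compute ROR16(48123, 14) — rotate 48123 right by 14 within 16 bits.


Rotate 0b1011101111111011 right by 14 (16-bit) = 0b1110111111101110 = 61422

61422


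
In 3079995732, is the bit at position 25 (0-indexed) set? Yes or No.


0b10110111100101010000000101010100, bit 25 = 1. Yes

Yes


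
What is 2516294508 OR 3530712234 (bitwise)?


0b10010101111110111001101101101100 | 0b11010010011100100110010010101010 = 0b11010111111110111111111111101110 = 3623616494

3623616494


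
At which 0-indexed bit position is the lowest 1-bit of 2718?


0b101010011110. Lowest set bit at position 1

1


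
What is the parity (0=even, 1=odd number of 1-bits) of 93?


0b1011101 has 5 ones => parity 1

1


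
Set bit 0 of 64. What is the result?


64 | (1 << 0) = 64 | 1 = 65

65


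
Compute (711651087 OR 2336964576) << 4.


Step 1: 711651087 | 2336964576 = 2875981807
Step 2: 2875981807 << 4 = 46015708912

46015708912


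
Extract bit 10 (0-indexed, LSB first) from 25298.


0b110001011010010, position 10 = 0

0


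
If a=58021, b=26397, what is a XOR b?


58021 ^ 26397 = 34232

34232


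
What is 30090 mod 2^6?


30090 & 63 = 10

10


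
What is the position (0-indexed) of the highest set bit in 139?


0b10001011. Highest set bit at position 7

7


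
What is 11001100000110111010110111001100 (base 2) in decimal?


11001100000110111010110111001100 in decimal = 3424366028

3424366028


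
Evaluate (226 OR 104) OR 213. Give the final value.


Step 1: 226 | 104 = 234
Step 2: 234 | 213 = 255

255


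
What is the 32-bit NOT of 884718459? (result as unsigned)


~0b110100101110111011101101111011 = 0b11001011010001000100010010000100 = 3410248836 (32-bit unsigned)

3410248836


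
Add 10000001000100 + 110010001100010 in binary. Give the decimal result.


10000001000100 + 110010001100010 = 1000010010100110 = 33958

33958


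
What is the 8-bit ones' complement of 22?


22 ^ 255 = 233

233


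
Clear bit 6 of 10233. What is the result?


10233 & ~(1 << 6) = 10169

10169


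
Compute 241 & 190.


0b11110001 & 0b10111110 = 0b10110000 = 176

176


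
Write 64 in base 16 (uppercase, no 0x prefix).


64 = 40 hex

40


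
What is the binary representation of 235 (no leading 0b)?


235 = 11101011 in binary

11101011


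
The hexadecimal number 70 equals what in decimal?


70 hex = 112 decimal

112


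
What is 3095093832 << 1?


0b10111000011110110110001001001000 << 1 = 0b101110000111101101100010010010000 = 6190187664

6190187664


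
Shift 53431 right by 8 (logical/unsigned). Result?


0b1101000010110111 >> 8 = 0b11010000 = 208

208


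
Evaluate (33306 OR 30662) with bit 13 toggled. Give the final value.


Step 1: 33306 | 30662 = 63454
Step 2: 63454 ^ (1 << 13) = 63454 ^ 8192 = 55262

55262


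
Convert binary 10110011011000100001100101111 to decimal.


10110011011000100001100101111 in decimal = 376193839

376193839


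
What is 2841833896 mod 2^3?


2841833896 & 7 = 0

0


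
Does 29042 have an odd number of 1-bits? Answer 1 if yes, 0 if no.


0b111000101110010 has 8 ones => parity 0

0


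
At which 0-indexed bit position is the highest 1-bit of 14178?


0b11011101100010. Highest set bit at position 13

13


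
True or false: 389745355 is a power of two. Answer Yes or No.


0b10111001110110000101011001011. Multiple bits set => No

No


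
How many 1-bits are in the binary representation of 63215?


0b1111011011101111 has 13 set bits

13


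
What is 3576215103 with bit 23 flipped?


3576215103 ^ (1 << 23) = 3576215103 ^ 8388608 = 3584603711

3584603711


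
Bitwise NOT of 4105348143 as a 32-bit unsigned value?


~0b11110100101100101010010000101111 = 0b1011010011010101101111010000 = 189619152 (32-bit unsigned)

189619152


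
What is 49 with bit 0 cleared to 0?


49 & ~(1 << 0) = 48

48


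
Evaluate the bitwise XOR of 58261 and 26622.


0b1110001110010101 ^ 0b110011111111110 = 0b1000010001101011 = 33899

33899


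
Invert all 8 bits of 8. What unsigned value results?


8 ^ 255 = 247

247


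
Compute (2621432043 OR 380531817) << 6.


Step 1: 2621432043 | 380531817 = 2663380203
Step 2: 2663380203 << 6 = 170456332992

170456332992


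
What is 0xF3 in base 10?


F3 hex = 243 decimal

243


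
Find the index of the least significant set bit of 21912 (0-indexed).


0b101010110011000. Lowest set bit at position 3

3


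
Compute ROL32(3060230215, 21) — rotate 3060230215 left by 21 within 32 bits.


Rotate 0b10110110011001110110100001000111 left by 21 (32-bit) = 0b1000111101101100110011101101 = 150392045

150392045


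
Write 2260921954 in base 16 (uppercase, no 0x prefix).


2260921954 = 86C2EE62 hex

86C2EE62


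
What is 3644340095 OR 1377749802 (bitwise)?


0b11011001001110000011011101111111 | 0b1010010000111101100101100101010 = 0b11011011001111101111111101111111 = 3678338943

3678338943


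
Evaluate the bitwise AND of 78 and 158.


0b1001110 & 0b10011110 = 0b1110 = 14

14


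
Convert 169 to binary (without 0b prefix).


169 = 10101001 in binary

10101001


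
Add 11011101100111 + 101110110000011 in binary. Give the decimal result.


11011101100111 + 101110110000011 = 1001010011101010 = 38122

38122


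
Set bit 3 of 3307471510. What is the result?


3307471510 | (1 << 3) = 3307471510 | 8 = 3307471518

3307471518


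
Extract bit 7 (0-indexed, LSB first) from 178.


0b10110010, position 7 = 1

1


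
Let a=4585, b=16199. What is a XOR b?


4585 ^ 16199 = 11950

11950


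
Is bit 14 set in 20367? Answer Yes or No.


0b100111110001111, bit 14 = 1. Yes

Yes


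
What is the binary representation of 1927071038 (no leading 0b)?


1927071038 = 1110010110111001100010100111110 in binary

1110010110111001100010100111110


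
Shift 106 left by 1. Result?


0b1101010 << 1 = 0b11010100 = 212

212


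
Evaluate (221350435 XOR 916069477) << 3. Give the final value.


Step 1: 221350435 ^ 916069477 = 1001100870
Step 2: 1001100870 << 3 = 8008806960

8008806960


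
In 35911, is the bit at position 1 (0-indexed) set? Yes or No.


0b1000110001000111, bit 1 = 1. Yes

Yes


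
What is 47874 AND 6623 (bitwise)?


0b1011101100000010 & 0b1100111011111 = 0b1100100000010 = 6402

6402


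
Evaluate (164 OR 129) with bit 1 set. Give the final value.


Step 1: 164 | 129 = 165
Step 2: 165 | (1 << 1) = 165 | 2 = 167

167


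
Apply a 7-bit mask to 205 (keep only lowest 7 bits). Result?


205 & 127 = 77

77


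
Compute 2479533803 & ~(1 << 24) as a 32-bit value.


2479533803 & ~(1 << 24) = 2462756587

2462756587


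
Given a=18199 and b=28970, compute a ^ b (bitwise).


18199 ^ 28970 = 13885

13885


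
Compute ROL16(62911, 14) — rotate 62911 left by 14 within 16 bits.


Rotate 0b1111010110111111 left by 14 (16-bit) = 0b1111110101101111 = 64879

64879


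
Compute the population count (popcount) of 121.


0b1111001 has 5 set bits

5


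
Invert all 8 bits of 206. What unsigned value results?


206 ^ 255 = 49

49


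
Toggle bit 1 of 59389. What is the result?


59389 ^ (1 << 1) = 59389 ^ 2 = 59391

59391


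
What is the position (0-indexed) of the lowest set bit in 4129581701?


0b11110110001001000110101010000101. Lowest set bit at position 0

0


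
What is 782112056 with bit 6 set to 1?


782112056 | (1 << 6) = 782112056 | 64 = 782112120

782112120


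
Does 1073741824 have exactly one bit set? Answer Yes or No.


0b1000000000000000000000000000000. Only one bit set => Yes

Yes


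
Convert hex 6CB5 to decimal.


6CB5 hex = 27829 decimal

27829


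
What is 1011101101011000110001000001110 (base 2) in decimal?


1011101101011000110001000001110 in decimal = 1571578382

1571578382


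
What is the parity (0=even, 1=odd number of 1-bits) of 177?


0b10110001 has 4 ones => parity 0

0


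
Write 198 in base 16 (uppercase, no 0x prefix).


198 = C6 hex

C6


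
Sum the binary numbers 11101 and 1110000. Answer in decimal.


11101 + 1110000 = 10001101 = 141

141


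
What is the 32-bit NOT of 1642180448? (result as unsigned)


~0b1100001111000011010111101100000 = 0b10011110000111100101000010011111 = 2652786847 (32-bit unsigned)

2652786847


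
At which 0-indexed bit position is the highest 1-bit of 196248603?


0b1011101100101000010000011011. Highest set bit at position 27

27


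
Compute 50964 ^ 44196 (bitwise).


0b1100011100010100 ^ 0b1010110010100100 = 0b110101110110000 = 27568

27568


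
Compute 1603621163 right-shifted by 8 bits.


0b1011111100101010101000100101011 >> 8 = 0b10111111001010101010001 = 6264145

6264145


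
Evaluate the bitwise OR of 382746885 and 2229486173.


0b10110110100000100000100000101 | 0b10000100111000110100001001011101 = 0b10010110111100110100001101011101 = 2532524893

2532524893


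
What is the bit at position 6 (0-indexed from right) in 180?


0b10110100, position 6 = 0

0


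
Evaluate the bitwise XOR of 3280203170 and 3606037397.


0b11000011100000111110110110100010 ^ 0b11010110111011111100001110010101 = 0b10101011011000010111000110111 = 359411255

359411255


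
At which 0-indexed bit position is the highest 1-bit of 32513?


0b111111100000001. Highest set bit at position 14

14


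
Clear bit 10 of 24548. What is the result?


24548 & ~(1 << 10) = 23524

23524


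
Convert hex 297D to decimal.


297D hex = 10621 decimal

10621


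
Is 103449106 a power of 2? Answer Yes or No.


0b110001010101000001000010010. Multiple bits set => No

No


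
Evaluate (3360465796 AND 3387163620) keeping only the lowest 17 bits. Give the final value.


Step 1: 3360465796 & 3387163620 = 3359900548
Step 2: 3359900548 & 131071 = 900

900


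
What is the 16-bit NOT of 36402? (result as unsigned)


~0b1000111000110010 = 0b111000111001101 = 29133 (16-bit unsigned)

29133


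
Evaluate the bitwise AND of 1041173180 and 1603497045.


0b111110000011110000101010111100 & 0b1011111100100110110110001010101 = 0b11110000000110000100000010100 = 503515156

503515156


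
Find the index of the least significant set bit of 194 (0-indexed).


0b11000010. Lowest set bit at position 1

1


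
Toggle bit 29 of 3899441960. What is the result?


3899441960 ^ (1 << 29) = 3899441960 ^ 536870912 = 3362571048

3362571048


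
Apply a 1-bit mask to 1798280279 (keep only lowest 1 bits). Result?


1798280279 & 1 = 1

1


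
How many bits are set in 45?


0b101101 has 4 set bits

4


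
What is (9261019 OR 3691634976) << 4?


Step 1: 9261019 | 3691634976 = 3700289531
Step 2: 3700289531 << 4 = 59204632496

59204632496


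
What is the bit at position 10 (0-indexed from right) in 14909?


0b11101000111101, position 10 = 0

0
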